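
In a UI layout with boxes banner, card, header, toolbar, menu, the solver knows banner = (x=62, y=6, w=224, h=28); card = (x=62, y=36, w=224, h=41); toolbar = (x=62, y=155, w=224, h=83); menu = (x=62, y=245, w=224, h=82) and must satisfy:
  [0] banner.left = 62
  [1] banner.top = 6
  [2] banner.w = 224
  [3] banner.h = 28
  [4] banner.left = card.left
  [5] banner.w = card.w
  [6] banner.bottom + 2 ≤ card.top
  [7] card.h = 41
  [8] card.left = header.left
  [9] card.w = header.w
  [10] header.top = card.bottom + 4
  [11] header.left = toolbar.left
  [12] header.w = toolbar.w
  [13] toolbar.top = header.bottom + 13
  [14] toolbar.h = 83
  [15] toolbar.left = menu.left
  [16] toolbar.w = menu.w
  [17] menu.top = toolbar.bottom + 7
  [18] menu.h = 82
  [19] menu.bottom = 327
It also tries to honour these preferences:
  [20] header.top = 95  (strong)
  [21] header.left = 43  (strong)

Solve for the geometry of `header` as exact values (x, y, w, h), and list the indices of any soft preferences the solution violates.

header = (x=62, y=81, w=224, h=61)
violated soft preferences: 20, 21

1. header.x = 62  [card.left = header.left]
2. header.w = 224  [card.w = header.w]
3. header.y = 81  [header.top = card.bottom + 4]
4. header.h = 61  [toolbar.top = header.bottom + 13]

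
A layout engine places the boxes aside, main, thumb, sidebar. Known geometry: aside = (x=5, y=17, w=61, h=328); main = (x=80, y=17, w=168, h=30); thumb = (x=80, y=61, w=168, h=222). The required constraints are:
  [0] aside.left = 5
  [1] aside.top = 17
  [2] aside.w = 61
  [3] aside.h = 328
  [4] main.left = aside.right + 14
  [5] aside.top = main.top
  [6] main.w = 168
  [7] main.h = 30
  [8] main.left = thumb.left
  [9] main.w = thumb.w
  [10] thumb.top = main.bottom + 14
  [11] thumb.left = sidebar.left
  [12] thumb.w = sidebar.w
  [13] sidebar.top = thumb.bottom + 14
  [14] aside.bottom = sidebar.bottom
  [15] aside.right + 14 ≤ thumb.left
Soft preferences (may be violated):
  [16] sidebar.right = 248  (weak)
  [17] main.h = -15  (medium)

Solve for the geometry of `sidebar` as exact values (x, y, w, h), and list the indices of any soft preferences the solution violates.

1. sidebar.x = 80  [thumb.left = sidebar.left]
2. sidebar.w = 168  [thumb.w = sidebar.w]
3. sidebar.y = 297  [sidebar.top = thumb.bottom + 14]
4. sidebar.h = 48  [aside.bottom = sidebar.bottom]

sidebar = (x=80, y=297, w=168, h=48)
violated soft preferences: 17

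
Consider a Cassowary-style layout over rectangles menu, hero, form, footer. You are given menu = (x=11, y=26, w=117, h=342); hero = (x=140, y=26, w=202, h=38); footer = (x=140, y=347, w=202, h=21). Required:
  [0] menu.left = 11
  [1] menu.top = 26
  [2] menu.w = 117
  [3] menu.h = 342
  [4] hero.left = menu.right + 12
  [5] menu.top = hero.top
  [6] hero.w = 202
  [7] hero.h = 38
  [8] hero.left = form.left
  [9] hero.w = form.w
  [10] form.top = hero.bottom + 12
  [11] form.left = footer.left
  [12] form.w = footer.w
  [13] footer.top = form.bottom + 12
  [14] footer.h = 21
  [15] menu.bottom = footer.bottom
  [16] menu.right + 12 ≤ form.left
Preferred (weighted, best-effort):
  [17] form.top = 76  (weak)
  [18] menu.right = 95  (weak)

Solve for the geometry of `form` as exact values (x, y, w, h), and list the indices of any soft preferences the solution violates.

form = (x=140, y=76, w=202, h=259)
violated soft preferences: 18

1. form.x = 140  [hero.left = form.left]
2. form.w = 202  [hero.w = form.w]
3. form.y = 76  [form.top = hero.bottom + 12]
4. form.h = 259  [footer.top = form.bottom + 12]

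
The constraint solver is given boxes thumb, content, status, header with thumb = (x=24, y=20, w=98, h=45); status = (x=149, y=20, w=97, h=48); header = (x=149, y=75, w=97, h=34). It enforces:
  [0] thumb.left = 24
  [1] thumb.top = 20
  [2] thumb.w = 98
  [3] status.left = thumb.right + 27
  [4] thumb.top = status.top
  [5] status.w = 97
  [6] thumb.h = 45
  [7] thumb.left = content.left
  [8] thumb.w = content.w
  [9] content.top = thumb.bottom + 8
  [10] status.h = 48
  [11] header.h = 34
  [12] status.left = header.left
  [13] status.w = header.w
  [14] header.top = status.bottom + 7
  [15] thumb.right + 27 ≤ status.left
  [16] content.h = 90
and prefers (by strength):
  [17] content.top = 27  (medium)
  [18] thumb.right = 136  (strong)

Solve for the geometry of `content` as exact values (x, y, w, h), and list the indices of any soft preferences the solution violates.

1. content.x = 24  [thumb.left = content.left]
2. content.w = 98  [thumb.w = content.w]
3. content.y = 73  [content.top = thumb.bottom + 8]
4. content.h = 90  [content.h = 90]

content = (x=24, y=73, w=98, h=90)
violated soft preferences: 17, 18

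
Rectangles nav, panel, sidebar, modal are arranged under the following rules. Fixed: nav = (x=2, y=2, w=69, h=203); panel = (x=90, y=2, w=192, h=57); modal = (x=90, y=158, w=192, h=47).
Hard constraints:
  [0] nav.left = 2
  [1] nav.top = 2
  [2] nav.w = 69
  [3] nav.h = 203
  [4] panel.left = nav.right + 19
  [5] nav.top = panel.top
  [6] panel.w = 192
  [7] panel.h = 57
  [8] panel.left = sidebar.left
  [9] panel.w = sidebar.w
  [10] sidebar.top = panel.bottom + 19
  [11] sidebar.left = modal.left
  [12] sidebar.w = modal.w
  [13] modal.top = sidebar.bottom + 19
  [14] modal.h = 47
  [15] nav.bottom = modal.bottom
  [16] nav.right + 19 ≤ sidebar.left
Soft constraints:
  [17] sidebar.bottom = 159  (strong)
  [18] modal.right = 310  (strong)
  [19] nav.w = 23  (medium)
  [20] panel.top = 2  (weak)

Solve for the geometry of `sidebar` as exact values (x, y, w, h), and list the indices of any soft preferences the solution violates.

sidebar = (x=90, y=78, w=192, h=61)
violated soft preferences: 17, 18, 19

1. sidebar.x = 90  [panel.left = sidebar.left]
2. sidebar.w = 192  [panel.w = sidebar.w]
3. sidebar.y = 78  [sidebar.top = panel.bottom + 19]
4. sidebar.h = 61  [modal.top = sidebar.bottom + 19]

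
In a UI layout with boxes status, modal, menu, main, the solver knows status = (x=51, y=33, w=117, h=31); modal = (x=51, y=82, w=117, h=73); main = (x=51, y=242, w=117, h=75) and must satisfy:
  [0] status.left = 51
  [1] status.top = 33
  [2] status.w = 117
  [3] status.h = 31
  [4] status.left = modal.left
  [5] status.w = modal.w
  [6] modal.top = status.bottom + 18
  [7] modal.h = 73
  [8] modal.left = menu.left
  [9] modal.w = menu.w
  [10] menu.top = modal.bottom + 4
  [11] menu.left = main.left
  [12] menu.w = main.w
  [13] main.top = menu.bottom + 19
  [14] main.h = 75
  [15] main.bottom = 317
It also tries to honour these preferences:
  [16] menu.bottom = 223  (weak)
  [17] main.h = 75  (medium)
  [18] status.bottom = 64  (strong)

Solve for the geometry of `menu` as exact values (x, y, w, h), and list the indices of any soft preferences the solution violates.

1. menu.x = 51  [modal.left = menu.left]
2. menu.w = 117  [modal.w = menu.w]
3. menu.y = 159  [menu.top = modal.bottom + 4]
4. menu.h = 64  [main.top = menu.bottom + 19]

menu = (x=51, y=159, w=117, h=64)
violated soft preferences: none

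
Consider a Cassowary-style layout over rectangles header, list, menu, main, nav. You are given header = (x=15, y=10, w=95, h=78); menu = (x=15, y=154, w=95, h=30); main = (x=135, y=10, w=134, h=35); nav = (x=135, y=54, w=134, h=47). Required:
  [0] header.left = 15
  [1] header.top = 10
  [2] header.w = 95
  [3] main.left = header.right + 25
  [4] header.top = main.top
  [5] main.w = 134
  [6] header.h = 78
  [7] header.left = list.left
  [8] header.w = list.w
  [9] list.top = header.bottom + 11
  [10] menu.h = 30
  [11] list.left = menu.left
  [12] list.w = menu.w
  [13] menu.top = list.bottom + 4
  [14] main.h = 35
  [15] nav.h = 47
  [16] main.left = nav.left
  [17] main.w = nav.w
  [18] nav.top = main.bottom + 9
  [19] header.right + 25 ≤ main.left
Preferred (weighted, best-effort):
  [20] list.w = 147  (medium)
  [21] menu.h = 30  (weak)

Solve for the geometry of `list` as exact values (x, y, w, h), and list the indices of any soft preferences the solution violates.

list = (x=15, y=99, w=95, h=51)
violated soft preferences: 20

1. list.x = 15  [header.left = list.left]
2. list.w = 95  [header.w = list.w]
3. list.y = 99  [list.top = header.bottom + 11]
4. list.h = 51  [menu.top = list.bottom + 4]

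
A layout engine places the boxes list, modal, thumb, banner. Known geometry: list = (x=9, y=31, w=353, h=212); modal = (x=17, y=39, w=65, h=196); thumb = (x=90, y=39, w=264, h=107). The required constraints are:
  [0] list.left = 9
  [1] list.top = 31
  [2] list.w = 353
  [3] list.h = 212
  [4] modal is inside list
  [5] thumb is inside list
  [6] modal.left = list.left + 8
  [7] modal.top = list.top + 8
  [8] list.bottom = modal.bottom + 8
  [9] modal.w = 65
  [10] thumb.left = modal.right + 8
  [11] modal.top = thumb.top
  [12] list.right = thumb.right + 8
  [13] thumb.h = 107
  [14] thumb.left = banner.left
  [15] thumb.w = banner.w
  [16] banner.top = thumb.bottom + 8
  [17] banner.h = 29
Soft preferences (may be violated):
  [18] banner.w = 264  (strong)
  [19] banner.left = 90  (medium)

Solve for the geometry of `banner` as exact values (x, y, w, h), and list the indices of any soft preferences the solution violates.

1. banner.x = 90  [thumb.left = banner.left]
2. banner.w = 264  [thumb.w = banner.w]
3. banner.y = 154  [banner.top = thumb.bottom + 8]
4. banner.h = 29  [banner.h = 29]

banner = (x=90, y=154, w=264, h=29)
violated soft preferences: none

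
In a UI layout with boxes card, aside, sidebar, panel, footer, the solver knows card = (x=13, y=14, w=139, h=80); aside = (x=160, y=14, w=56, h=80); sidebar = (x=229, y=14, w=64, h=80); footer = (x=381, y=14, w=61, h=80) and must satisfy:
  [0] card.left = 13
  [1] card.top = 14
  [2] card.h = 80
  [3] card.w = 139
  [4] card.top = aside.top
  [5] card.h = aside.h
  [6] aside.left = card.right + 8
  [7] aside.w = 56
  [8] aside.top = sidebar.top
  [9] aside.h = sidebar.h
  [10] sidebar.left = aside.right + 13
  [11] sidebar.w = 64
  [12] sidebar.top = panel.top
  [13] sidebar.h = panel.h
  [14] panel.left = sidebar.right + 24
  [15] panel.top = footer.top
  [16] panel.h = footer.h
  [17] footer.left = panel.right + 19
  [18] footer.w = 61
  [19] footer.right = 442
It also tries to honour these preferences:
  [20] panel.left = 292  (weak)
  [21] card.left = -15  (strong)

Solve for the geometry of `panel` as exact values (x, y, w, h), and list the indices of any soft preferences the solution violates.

1. panel.y = 14  [sidebar.top = panel.top]
2. panel.h = 80  [sidebar.h = panel.h]
3. panel.x = 317  [panel.left = sidebar.right + 24]
4. panel.w = 45  [footer.left = panel.right + 19]

panel = (x=317, y=14, w=45, h=80)
violated soft preferences: 20, 21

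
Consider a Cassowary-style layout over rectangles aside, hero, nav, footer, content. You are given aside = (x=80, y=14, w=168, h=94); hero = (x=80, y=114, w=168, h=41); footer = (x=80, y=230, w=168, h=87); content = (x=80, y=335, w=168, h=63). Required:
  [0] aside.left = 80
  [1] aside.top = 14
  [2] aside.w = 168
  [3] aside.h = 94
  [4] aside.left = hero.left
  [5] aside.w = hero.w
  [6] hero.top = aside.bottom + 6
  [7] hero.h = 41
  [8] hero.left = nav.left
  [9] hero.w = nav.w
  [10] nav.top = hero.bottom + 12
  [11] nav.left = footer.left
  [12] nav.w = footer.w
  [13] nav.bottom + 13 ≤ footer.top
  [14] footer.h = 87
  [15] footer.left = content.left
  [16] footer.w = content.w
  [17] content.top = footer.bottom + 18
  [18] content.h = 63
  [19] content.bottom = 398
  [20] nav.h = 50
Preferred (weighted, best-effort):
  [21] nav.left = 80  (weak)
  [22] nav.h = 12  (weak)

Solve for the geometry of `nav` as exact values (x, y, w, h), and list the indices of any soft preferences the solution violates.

nav = (x=80, y=167, w=168, h=50)
violated soft preferences: 22

1. nav.x = 80  [hero.left = nav.left]
2. nav.w = 168  [hero.w = nav.w]
3. nav.y = 167  [nav.top = hero.bottom + 12]
4. nav.h = 50  [nav.h = 50]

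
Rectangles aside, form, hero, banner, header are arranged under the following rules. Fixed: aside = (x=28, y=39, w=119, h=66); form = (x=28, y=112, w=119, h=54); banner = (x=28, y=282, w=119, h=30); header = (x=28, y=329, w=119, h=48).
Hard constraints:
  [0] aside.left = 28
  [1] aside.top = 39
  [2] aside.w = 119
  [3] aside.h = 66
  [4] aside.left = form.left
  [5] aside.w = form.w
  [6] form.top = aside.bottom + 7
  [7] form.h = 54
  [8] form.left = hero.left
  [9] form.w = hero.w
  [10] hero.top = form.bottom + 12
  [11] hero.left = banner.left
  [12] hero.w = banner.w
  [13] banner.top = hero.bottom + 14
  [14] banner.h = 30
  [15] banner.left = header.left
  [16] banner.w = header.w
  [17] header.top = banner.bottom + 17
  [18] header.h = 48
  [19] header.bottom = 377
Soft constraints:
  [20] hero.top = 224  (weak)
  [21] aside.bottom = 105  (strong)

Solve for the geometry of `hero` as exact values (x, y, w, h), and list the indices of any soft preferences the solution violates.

1. hero.x = 28  [form.left = hero.left]
2. hero.w = 119  [form.w = hero.w]
3. hero.y = 178  [hero.top = form.bottom + 12]
4. hero.h = 90  [banner.top = hero.bottom + 14]

hero = (x=28, y=178, w=119, h=90)
violated soft preferences: 20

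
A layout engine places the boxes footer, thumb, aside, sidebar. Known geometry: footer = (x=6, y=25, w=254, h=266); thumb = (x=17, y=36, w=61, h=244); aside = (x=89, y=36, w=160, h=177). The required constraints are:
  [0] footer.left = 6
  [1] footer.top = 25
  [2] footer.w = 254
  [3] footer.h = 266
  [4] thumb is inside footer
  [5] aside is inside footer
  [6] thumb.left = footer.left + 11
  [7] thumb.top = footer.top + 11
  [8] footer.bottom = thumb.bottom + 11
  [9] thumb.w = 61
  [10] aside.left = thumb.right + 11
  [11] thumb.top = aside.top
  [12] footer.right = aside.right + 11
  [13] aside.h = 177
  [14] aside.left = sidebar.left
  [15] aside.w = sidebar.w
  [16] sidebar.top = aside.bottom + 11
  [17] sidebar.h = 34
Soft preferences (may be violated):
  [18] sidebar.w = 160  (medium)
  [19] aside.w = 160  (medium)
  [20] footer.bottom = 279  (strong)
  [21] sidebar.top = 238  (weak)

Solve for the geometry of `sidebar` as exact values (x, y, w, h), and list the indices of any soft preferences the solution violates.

1. sidebar.x = 89  [aside.left = sidebar.left]
2. sidebar.w = 160  [aside.w = sidebar.w]
3. sidebar.y = 224  [sidebar.top = aside.bottom + 11]
4. sidebar.h = 34  [sidebar.h = 34]

sidebar = (x=89, y=224, w=160, h=34)
violated soft preferences: 20, 21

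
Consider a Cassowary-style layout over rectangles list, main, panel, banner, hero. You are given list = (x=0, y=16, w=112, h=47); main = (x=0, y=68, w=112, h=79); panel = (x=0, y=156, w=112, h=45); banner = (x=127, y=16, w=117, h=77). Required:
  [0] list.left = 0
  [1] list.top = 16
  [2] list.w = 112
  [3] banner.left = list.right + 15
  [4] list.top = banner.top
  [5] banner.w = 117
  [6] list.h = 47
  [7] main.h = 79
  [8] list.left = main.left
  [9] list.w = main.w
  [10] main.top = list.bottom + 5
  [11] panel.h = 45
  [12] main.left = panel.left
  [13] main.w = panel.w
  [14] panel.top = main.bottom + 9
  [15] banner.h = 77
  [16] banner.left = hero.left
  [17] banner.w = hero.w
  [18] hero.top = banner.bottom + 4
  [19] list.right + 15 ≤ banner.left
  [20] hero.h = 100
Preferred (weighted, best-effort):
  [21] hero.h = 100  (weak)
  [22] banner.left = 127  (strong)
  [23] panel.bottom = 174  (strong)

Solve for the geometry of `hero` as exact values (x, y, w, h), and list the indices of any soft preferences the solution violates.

hero = (x=127, y=97, w=117, h=100)
violated soft preferences: 23

1. hero.x = 127  [banner.left = hero.left]
2. hero.w = 117  [banner.w = hero.w]
3. hero.y = 97  [hero.top = banner.bottom + 4]
4. hero.h = 100  [hero.h = 100]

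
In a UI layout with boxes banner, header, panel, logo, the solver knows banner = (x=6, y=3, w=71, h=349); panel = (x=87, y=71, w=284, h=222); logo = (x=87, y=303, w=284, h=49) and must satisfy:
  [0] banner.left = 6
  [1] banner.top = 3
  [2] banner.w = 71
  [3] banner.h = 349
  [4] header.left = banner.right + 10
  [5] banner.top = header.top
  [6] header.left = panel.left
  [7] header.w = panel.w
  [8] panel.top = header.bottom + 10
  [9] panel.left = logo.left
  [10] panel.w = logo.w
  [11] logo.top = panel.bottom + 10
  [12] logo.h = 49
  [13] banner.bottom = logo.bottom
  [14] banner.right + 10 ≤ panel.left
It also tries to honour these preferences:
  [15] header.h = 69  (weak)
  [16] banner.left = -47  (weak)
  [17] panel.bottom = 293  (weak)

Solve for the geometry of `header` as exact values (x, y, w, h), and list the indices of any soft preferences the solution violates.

1. header.x = 87  [header.left = banner.right + 10]
2. header.y = 3  [banner.top = header.top]
3. header.w = 284  [header.w = panel.w]
4. header.h = 58  [panel.top = header.bottom + 10]

header = (x=87, y=3, w=284, h=58)
violated soft preferences: 15, 16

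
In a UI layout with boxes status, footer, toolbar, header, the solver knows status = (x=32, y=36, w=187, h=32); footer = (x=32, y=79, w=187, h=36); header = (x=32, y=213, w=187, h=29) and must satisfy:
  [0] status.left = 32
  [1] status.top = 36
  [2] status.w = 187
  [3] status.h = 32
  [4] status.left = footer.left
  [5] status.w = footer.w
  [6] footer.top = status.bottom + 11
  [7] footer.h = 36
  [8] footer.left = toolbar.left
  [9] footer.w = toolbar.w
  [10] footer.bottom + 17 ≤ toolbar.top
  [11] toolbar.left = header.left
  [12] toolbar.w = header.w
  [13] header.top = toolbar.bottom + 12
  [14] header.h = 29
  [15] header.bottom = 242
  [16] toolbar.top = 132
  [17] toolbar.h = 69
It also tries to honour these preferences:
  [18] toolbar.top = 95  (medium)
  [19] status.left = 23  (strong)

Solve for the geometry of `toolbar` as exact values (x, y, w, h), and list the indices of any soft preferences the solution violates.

toolbar = (x=32, y=132, w=187, h=69)
violated soft preferences: 18, 19

1. toolbar.x = 32  [footer.left = toolbar.left]
2. toolbar.w = 187  [footer.w = toolbar.w]
3. toolbar.y = 132  [toolbar.top = 132]
4. toolbar.h = 69  [toolbar.h = 69]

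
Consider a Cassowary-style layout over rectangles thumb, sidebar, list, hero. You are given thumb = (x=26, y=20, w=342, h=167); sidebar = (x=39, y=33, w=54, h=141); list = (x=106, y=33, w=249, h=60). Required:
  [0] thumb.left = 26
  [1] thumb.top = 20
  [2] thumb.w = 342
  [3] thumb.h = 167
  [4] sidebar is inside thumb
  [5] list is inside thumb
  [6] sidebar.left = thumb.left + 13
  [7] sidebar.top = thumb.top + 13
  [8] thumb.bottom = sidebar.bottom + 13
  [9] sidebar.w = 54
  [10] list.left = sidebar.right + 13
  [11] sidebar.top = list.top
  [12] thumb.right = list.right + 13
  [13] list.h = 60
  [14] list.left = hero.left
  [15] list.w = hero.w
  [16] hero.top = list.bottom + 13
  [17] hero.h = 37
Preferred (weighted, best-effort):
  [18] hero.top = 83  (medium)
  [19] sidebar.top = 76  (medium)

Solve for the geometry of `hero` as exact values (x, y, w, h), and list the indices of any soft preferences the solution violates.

1. hero.x = 106  [list.left = hero.left]
2. hero.w = 249  [list.w = hero.w]
3. hero.y = 106  [hero.top = list.bottom + 13]
4. hero.h = 37  [hero.h = 37]

hero = (x=106, y=106, w=249, h=37)
violated soft preferences: 18, 19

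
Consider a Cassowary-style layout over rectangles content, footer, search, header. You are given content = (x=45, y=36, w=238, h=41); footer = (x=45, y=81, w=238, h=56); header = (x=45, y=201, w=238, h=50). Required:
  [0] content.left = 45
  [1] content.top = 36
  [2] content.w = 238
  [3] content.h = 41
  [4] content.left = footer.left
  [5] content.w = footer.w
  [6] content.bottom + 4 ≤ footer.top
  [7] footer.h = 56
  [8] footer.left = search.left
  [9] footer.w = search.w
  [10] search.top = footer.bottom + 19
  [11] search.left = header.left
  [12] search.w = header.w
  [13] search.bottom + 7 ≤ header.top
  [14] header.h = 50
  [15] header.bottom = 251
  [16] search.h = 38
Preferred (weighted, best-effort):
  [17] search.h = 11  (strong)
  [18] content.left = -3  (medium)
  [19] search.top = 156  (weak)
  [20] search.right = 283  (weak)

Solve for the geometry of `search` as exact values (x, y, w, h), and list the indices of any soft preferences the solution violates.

1. search.x = 45  [footer.left = search.left]
2. search.w = 238  [footer.w = search.w]
3. search.y = 156  [search.top = footer.bottom + 19]
4. search.h = 38  [search.h = 38]

search = (x=45, y=156, w=238, h=38)
violated soft preferences: 17, 18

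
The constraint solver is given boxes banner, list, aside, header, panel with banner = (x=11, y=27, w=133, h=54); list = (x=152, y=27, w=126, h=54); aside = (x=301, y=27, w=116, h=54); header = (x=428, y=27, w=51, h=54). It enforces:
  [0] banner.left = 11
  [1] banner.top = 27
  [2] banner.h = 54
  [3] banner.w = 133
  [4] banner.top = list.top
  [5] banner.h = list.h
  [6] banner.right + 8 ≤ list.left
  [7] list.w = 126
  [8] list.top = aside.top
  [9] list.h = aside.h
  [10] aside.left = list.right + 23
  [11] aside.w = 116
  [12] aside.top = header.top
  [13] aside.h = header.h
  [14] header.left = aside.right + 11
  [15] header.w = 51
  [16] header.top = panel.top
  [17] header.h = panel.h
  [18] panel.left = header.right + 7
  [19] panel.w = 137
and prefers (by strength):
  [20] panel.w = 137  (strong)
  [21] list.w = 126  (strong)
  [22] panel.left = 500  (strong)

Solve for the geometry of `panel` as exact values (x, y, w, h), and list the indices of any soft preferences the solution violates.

panel = (x=486, y=27, w=137, h=54)
violated soft preferences: 22

1. panel.y = 27  [header.top = panel.top]
2. panel.h = 54  [header.h = panel.h]
3. panel.x = 486  [panel.left = header.right + 7]
4. panel.w = 137  [panel.w = 137]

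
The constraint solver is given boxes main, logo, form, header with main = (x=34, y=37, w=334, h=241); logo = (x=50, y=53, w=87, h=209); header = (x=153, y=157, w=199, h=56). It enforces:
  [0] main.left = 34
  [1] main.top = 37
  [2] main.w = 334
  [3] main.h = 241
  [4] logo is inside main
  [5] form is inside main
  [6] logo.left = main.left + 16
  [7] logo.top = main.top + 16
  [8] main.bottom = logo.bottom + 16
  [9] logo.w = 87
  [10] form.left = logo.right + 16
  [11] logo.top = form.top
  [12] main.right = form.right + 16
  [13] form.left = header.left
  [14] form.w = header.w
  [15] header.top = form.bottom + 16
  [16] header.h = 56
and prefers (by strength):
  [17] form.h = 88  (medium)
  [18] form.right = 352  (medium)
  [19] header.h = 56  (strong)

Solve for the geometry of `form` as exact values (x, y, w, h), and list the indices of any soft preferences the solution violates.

1. form.x = 153  [form.left = logo.right + 16]
2. form.y = 53  [logo.top = form.top]
3. form.w = 199  [main.right = form.right + 16]
4. form.h = 88  [header.top = form.bottom + 16]

form = (x=153, y=53, w=199, h=88)
violated soft preferences: none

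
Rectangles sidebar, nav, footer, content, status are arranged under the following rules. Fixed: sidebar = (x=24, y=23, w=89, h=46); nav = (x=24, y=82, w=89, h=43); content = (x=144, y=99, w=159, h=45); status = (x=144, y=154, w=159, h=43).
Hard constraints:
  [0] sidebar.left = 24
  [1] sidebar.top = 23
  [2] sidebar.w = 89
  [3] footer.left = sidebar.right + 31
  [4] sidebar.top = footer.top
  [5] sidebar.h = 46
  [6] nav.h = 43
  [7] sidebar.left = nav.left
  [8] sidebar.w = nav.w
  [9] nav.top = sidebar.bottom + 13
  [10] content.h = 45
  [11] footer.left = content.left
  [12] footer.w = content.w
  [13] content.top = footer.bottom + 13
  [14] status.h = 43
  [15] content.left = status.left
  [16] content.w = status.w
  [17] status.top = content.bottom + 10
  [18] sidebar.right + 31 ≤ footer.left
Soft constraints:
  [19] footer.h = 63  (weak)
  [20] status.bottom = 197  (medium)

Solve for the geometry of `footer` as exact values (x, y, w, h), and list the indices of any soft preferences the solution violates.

footer = (x=144, y=23, w=159, h=63)
violated soft preferences: none

1. footer.x = 144  [footer.left = sidebar.right + 31]
2. footer.y = 23  [sidebar.top = footer.top]
3. footer.w = 159  [footer.w = content.w]
4. footer.h = 63  [content.top = footer.bottom + 13]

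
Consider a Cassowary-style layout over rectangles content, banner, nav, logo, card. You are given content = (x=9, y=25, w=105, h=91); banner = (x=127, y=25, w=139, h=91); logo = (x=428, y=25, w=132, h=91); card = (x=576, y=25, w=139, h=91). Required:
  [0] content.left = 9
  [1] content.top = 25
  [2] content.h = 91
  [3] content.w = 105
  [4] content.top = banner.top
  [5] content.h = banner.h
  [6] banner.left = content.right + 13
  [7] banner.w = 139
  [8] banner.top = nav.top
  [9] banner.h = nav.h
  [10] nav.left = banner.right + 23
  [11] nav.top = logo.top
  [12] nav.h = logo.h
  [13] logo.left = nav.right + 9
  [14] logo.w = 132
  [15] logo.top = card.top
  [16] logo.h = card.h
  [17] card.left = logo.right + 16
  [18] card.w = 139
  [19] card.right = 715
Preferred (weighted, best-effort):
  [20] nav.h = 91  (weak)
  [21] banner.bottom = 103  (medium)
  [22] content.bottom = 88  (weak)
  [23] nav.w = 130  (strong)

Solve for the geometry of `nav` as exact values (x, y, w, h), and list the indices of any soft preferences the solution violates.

nav = (x=289, y=25, w=130, h=91)
violated soft preferences: 21, 22

1. nav.y = 25  [banner.top = nav.top]
2. nav.h = 91  [banner.h = nav.h]
3. nav.x = 289  [nav.left = banner.right + 23]
4. nav.w = 130  [logo.left = nav.right + 9]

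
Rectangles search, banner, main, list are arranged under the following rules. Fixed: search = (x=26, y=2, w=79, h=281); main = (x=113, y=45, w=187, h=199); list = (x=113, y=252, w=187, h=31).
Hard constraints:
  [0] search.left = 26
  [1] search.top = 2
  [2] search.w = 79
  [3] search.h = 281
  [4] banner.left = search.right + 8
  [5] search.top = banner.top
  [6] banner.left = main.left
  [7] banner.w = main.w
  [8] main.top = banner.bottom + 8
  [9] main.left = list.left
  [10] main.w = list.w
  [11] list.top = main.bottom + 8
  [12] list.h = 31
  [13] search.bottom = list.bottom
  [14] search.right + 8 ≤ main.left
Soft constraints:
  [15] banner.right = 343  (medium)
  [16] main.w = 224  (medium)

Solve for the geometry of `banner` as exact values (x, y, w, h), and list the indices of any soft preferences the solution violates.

banner = (x=113, y=2, w=187, h=35)
violated soft preferences: 15, 16

1. banner.x = 113  [banner.left = search.right + 8]
2. banner.y = 2  [search.top = banner.top]
3. banner.w = 187  [banner.w = main.w]
4. banner.h = 35  [main.top = banner.bottom + 8]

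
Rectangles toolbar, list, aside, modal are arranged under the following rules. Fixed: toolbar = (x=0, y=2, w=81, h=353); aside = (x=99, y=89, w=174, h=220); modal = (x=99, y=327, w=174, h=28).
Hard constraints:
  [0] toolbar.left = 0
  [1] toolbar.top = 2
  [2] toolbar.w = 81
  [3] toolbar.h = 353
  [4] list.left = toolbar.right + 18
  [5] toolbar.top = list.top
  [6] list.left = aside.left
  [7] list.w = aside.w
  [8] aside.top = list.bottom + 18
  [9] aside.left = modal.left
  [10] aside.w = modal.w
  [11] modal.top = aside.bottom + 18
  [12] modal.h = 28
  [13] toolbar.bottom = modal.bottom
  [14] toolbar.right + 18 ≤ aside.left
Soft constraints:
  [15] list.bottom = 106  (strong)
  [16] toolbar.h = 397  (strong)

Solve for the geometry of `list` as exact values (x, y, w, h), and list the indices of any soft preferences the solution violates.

list = (x=99, y=2, w=174, h=69)
violated soft preferences: 15, 16

1. list.x = 99  [list.left = toolbar.right + 18]
2. list.y = 2  [toolbar.top = list.top]
3. list.w = 174  [list.w = aside.w]
4. list.h = 69  [aside.top = list.bottom + 18]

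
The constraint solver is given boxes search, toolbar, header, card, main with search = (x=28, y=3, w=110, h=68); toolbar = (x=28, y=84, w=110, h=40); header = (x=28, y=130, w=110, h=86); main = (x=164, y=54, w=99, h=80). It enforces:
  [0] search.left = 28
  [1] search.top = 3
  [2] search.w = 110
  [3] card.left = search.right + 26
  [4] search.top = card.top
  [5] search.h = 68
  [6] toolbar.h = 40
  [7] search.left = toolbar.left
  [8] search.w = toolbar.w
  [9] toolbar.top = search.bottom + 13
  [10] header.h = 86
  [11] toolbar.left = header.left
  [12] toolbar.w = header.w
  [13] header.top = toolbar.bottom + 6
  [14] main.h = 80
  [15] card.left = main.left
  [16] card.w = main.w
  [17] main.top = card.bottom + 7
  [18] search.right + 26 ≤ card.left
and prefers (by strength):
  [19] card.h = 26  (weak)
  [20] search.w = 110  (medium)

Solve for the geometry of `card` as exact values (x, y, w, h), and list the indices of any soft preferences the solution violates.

1. card.x = 164  [card.left = search.right + 26]
2. card.y = 3  [search.top = card.top]
3. card.w = 99  [card.w = main.w]
4. card.h = 44  [main.top = card.bottom + 7]

card = (x=164, y=3, w=99, h=44)
violated soft preferences: 19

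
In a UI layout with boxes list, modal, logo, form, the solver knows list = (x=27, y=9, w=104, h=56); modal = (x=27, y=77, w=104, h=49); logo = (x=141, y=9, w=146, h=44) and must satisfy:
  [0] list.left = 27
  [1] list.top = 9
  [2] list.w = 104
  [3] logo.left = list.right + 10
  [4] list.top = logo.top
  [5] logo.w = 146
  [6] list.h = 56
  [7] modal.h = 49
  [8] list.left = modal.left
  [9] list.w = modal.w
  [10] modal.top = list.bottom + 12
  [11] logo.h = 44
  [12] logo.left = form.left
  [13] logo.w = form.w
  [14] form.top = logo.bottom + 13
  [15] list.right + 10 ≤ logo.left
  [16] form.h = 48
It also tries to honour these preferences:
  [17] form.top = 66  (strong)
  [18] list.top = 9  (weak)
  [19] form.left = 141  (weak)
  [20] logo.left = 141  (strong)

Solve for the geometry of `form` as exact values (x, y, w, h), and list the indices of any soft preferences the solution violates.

1. form.x = 141  [logo.left = form.left]
2. form.w = 146  [logo.w = form.w]
3. form.y = 66  [form.top = logo.bottom + 13]
4. form.h = 48  [form.h = 48]

form = (x=141, y=66, w=146, h=48)
violated soft preferences: none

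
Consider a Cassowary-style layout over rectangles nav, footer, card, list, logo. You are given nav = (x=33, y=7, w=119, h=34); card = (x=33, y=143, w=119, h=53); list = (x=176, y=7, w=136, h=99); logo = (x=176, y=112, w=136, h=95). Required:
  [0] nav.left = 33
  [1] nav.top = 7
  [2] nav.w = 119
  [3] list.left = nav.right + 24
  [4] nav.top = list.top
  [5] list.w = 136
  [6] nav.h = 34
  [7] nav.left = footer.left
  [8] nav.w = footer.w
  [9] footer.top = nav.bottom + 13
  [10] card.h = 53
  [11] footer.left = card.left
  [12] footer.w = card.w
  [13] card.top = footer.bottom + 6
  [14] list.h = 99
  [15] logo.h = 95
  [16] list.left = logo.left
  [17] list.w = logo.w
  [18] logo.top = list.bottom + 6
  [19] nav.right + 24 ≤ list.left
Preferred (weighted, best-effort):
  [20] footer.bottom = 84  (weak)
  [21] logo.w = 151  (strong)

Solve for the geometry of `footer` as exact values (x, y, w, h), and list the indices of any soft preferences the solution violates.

footer = (x=33, y=54, w=119, h=83)
violated soft preferences: 20, 21

1. footer.x = 33  [nav.left = footer.left]
2. footer.w = 119  [nav.w = footer.w]
3. footer.y = 54  [footer.top = nav.bottom + 13]
4. footer.h = 83  [card.top = footer.bottom + 6]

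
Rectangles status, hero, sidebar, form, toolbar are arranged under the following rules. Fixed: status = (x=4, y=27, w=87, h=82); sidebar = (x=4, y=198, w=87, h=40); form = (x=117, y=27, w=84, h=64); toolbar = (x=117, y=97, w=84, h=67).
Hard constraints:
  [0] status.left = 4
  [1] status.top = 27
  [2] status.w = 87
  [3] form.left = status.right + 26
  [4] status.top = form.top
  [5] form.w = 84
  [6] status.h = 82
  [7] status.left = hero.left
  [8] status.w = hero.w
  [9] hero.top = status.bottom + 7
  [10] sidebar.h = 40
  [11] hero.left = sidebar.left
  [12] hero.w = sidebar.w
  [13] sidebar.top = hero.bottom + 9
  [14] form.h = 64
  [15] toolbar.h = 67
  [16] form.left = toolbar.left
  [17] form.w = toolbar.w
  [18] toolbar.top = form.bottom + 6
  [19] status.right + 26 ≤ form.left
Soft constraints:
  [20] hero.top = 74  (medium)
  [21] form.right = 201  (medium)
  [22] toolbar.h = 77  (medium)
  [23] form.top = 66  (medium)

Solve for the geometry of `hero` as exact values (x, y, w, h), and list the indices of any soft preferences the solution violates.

hero = (x=4, y=116, w=87, h=73)
violated soft preferences: 20, 22, 23

1. hero.x = 4  [status.left = hero.left]
2. hero.w = 87  [status.w = hero.w]
3. hero.y = 116  [hero.top = status.bottom + 7]
4. hero.h = 73  [sidebar.top = hero.bottom + 9]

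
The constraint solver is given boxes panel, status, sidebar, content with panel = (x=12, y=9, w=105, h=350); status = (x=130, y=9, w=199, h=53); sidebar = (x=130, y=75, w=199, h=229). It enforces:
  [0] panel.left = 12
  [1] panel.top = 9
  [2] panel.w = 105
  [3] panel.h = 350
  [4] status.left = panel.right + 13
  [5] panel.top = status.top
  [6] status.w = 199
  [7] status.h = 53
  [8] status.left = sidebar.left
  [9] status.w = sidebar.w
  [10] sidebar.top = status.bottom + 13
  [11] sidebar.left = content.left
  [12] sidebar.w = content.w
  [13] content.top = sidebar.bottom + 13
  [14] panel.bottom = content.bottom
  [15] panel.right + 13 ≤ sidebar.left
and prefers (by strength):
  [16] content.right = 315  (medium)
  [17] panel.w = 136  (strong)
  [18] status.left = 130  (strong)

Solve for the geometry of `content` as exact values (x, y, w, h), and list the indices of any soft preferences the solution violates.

content = (x=130, y=317, w=199, h=42)
violated soft preferences: 16, 17

1. content.x = 130  [sidebar.left = content.left]
2. content.w = 199  [sidebar.w = content.w]
3. content.y = 317  [content.top = sidebar.bottom + 13]
4. content.h = 42  [panel.bottom = content.bottom]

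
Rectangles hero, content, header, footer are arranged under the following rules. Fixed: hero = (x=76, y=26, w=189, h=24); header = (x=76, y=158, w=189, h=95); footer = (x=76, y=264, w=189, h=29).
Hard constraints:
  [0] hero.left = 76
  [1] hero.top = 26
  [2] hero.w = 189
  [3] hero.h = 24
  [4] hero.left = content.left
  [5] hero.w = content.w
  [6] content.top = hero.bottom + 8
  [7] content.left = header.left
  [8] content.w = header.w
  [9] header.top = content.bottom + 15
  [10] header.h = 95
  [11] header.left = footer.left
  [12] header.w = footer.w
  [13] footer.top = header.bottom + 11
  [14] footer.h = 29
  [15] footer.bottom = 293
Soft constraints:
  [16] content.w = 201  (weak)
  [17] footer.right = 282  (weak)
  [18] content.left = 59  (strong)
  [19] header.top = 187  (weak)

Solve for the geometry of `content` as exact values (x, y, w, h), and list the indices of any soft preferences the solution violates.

1. content.x = 76  [hero.left = content.left]
2. content.w = 189  [hero.w = content.w]
3. content.y = 58  [content.top = hero.bottom + 8]
4. content.h = 85  [header.top = content.bottom + 15]

content = (x=76, y=58, w=189, h=85)
violated soft preferences: 16, 17, 18, 19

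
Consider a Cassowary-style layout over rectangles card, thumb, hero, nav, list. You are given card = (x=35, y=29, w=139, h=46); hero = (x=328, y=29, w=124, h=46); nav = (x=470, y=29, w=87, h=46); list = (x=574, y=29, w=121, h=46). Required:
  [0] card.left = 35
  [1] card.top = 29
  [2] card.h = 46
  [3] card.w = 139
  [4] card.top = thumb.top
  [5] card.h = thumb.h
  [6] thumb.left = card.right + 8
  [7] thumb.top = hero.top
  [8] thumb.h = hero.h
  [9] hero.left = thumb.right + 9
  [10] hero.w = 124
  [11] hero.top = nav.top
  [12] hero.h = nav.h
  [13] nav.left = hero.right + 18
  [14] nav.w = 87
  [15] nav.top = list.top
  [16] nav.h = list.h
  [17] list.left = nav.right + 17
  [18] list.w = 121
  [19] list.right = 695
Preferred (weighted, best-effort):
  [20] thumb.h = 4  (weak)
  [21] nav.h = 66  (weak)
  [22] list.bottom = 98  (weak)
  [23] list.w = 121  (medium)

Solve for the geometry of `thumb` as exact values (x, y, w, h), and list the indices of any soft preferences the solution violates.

1. thumb.y = 29  [card.top = thumb.top]
2. thumb.h = 46  [card.h = thumb.h]
3. thumb.x = 182  [thumb.left = card.right + 8]
4. thumb.w = 137  [hero.left = thumb.right + 9]

thumb = (x=182, y=29, w=137, h=46)
violated soft preferences: 20, 21, 22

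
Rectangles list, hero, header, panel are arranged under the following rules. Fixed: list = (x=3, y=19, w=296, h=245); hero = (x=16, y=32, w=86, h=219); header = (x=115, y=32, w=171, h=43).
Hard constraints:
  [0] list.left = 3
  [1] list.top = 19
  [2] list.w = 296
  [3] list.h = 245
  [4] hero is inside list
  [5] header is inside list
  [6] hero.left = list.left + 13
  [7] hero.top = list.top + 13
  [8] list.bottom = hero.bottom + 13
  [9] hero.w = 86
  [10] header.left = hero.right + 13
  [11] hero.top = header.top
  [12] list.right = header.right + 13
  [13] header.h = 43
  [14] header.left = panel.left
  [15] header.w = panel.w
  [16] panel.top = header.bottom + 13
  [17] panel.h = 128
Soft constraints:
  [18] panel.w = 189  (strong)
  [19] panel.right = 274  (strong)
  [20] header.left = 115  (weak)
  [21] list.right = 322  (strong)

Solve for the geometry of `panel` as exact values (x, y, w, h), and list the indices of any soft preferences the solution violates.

panel = (x=115, y=88, w=171, h=128)
violated soft preferences: 18, 19, 21

1. panel.x = 115  [header.left = panel.left]
2. panel.w = 171  [header.w = panel.w]
3. panel.y = 88  [panel.top = header.bottom + 13]
4. panel.h = 128  [panel.h = 128]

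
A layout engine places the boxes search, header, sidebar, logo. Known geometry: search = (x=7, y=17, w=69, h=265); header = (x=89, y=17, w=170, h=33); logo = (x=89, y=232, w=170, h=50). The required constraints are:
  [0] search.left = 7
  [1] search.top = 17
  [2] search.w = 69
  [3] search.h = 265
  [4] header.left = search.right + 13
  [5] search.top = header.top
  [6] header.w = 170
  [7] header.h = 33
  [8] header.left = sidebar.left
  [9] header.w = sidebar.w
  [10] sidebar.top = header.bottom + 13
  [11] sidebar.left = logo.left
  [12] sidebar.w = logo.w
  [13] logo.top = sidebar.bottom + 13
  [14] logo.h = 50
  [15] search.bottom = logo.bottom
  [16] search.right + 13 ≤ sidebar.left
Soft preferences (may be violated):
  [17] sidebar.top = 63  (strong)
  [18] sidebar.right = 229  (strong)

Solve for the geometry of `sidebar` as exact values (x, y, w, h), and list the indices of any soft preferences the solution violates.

1. sidebar.x = 89  [header.left = sidebar.left]
2. sidebar.w = 170  [header.w = sidebar.w]
3. sidebar.y = 63  [sidebar.top = header.bottom + 13]
4. sidebar.h = 156  [logo.top = sidebar.bottom + 13]

sidebar = (x=89, y=63, w=170, h=156)
violated soft preferences: 18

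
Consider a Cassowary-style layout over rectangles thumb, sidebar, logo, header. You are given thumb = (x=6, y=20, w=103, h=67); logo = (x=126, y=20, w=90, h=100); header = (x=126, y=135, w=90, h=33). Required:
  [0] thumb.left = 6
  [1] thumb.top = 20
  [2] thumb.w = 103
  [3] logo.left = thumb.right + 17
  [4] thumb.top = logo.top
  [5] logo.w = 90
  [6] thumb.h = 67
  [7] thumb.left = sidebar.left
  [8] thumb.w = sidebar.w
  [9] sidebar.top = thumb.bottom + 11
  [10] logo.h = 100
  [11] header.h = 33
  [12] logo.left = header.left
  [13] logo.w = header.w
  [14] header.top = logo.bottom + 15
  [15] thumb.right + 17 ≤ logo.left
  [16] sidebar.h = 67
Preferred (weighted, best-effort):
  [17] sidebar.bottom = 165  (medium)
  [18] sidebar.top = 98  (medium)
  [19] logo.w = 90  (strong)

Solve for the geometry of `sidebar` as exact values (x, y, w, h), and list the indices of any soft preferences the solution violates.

1. sidebar.x = 6  [thumb.left = sidebar.left]
2. sidebar.w = 103  [thumb.w = sidebar.w]
3. sidebar.y = 98  [sidebar.top = thumb.bottom + 11]
4. sidebar.h = 67  [sidebar.h = 67]

sidebar = (x=6, y=98, w=103, h=67)
violated soft preferences: none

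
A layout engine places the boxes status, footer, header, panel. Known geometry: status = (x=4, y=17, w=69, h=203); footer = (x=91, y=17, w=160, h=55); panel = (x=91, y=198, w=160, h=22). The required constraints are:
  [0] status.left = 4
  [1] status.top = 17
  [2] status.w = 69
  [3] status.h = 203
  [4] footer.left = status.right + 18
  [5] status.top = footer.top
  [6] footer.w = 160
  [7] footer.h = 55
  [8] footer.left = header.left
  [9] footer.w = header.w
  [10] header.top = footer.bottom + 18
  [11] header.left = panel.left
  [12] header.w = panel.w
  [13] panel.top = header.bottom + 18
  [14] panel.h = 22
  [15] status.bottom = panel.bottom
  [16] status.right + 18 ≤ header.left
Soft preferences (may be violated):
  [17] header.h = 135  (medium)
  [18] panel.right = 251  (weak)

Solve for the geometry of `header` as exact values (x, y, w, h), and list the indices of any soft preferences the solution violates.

header = (x=91, y=90, w=160, h=90)
violated soft preferences: 17

1. header.x = 91  [footer.left = header.left]
2. header.w = 160  [footer.w = header.w]
3. header.y = 90  [header.top = footer.bottom + 18]
4. header.h = 90  [panel.top = header.bottom + 18]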